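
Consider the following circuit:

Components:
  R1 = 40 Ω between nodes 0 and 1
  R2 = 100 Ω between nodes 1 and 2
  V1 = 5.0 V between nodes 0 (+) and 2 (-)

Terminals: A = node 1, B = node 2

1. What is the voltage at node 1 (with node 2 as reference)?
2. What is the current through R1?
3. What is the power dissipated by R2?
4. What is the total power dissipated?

Nodal analysis, taking node 2 as the 0 V reference.
Source V1 fixes V_0 = 5 V.
KCL at each unknown node (sum of currents leaving = 0; resistances in Ω):
  Node 1: (V_1 - 5)/40 + (V_1 - 0)/100 = 0
Collecting terms: 0.035 × V_1 = 0.125  =>  V_1 = 3.571 V
Part 1:
  Read off the nodal solution: V_1 = 3.571 V
Part 2:
  I_R1 = (V_0 - V_1)/R1 = (5 - 3.571)/40 = 0.03571 A
  Magnitude: I_R1 = 0.03571 A
Part 3:
  I_R2 = (V_1 - V_2)/R2 = (3.571 - 0)/100 = 0.03571 A
  P_R2 = I_R2² × R2 = (0.03571)² × 100 = 0.1276 W
Part 4:
  Power in each resistor, P = (ΔV)²/R:
    P_R1 = (5 - 3.571)²/40 = 0.05102 W
    P_R2 = (3.571 - 0)²/100 = 0.1276 W
  P_total = P_R1 + P_R2 = 0.1786 W

Final answers:
1. V_1 = 3.571 V
2. I_R1 = 0.03571 A
3. P_R2 = 0.1276 W
4. P_total = 0.1786 W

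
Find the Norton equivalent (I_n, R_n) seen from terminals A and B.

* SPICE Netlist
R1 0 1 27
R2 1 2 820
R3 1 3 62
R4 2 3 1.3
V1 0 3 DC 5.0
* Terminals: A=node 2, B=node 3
Find the Thévenin equivalent first; then I_n = V_th/R_th and R_n = R_th.
Step 1 — V_th is the open-circuit voltage V_A - V_B (nothing connected across the terminals).
Nodal analysis, taking node 3 as the 0 V reference.
Source V1 fixes V_0 = 5 V.
KCL at each unknown node (sum of currents leaving = 0; resistances in Ω):
  Node 1: (V_1 - 5)/27 + (V_1 - V_2)/820 + (V_1 - 0)/62 = 0
  Node 2: (V_2 - V_1)/820 + (V_2 - 0)/1.3 = 0
Collecting terms (coefficients in siemens):
  0.05439·V_1 - 0.00122·V_2 = 0.1852
  0.7705·V_2 - 0.00122·V_1 = 0
Determinant D = (0.05439)(0.7705) - (-0.00122)(-0.00122) = 0.0419
V_1 = [(0.1852)(0.7705) - (-0.00122)(0)]/D = 3.405 V
V_2 = [(0.05439)(0) - (0.1852)(-0.00122)]/D = 0.00539 V
V_th = V_2 - V_3 = 0.00539 - 0 = 0.00539 V
Step 2 — R_th: zero the source — replace V1 by a short circuit (node 3 merges into node 0) — and find the resistance seen between A (node 2) and B (node 0).
Reduce the network between node 2 (A) and node 0 (B) by series/parallel combination:
  Rp1 = R1 ‖ R3 (parallel, both between nodes 0 and 1) = 1/(1/27 + 1/62) = 18.81 Ω
  Rs1 = R2 + Rp1 (series, joined only at node 1) = 820 + 18.81 = 838.8 Ω
  Rp2 = R4 ‖ Rs1 (parallel, both between nodes 0 and 2) = 1/(1/1.3 + 1/838.8) = 1.298 Ω
R_th = 1.298 Ω
I_n = V_th/R_th = 0.00539/1.298 = 0.004152 A, and R_n = R_th = 1.298 Ω

Final answer: I_n = 0.004152 A, R_n = 1.298 Ω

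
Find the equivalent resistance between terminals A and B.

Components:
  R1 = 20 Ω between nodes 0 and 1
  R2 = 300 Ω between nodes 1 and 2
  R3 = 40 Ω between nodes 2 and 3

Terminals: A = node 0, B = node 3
Reduce the network between node 0 (A) and node 3 (B) by series/parallel combination:
  Rs1 = R1 + R2 (series, joined only at node 1) = 20 + 300 = 320 Ω
  Rs2 = R3 + Rs1 (series, joined only at node 2) = 40 + 320 = 360 Ω
R_eq = 360 Ω

Final answer: 360 Ω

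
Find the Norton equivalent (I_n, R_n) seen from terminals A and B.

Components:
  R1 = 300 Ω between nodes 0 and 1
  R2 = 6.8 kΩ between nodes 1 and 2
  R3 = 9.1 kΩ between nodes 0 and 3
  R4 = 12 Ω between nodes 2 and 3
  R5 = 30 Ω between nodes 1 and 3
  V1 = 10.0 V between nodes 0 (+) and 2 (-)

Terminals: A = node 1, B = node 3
Find the Thévenin equivalent first; then I_n = V_th/R_th and R_n = R_th.
Step 1 — V_th is the open-circuit voltage V_A - V_B (nothing connected across the terminals).
Nodal analysis, taking node 2 as the 0 V reference.
Source V1 fixes V_0 = 10 V.
KCL at each unknown node (sum of currents leaving = 0; resistances in Ω):
  Node 1: (V_1 - 10)/300 + (V_1 - 0)/6800 + (V_1 - V_3)/30 = 0
  Node 3: (V_3 - 10)/9100 + (V_3 - 0)/12 + (V_3 - V_1)/30 = 0
Collecting terms (coefficients in siemens):
  0.03681·V_1 - 0.03333·V_3 = 0.03333
  0.1168·V_3 - 0.03333·V_1 = 0.001099
Determinant D = (0.03681)(0.1168) - (-0.03333)(-0.03333) = 0.003188
V_1 = [(0.03333)(0.1168) - (-0.03333)(0.001099)]/D = 1.233 V
V_3 = [(0.03681)(0.001099) - (0.03333)(-0.03333)]/D = 0.3612 V
V_th = V_1 - V_3 = 1.233 - 0.3612 = 0.8713 V
Step 2 — R_th: zero the source — replace V1 by a short circuit (node 2 merges into node 0) — and find the resistance seen between A (node 1) and B (node 3).
Reduce the network between node 1 (A) and node 3 (B) by series/parallel combination:
  Rp1 = R1 ‖ R2 (parallel, both between nodes 0 and 1) = 1/(1/300 + 1/6800) = 287.3 Ω
  Rp2 = R3 ‖ R4 (parallel, both between nodes 0 and 3) = 1/(1/9100 + 1/12) = 11.98 Ω
  Rs1 = Rp1 + Rp2 (series, joined only at node 0) = 287.3 + 11.98 = 299.3 Ω
  Rp3 = R5 ‖ Rs1 (parallel, both between nodes 1 and 3) = 1/(1/30 + 1/299.3) = 27.27 Ω
R_th = 27.27 Ω
I_n = V_th/R_th = 0.8713/27.27 = 0.03195 A, and R_n = R_th = 27.27 Ω

Final answer: I_n = 0.03195 A, R_n = 27.27 Ω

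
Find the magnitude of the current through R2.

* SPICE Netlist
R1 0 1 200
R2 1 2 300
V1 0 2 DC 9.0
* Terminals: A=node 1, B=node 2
Nodal analysis, taking node 2 as the 0 V reference.
Source V1 fixes V_0 = 9 V.
KCL at each unknown node (sum of currents leaving = 0; resistances in Ω):
  Node 1: (V_1 - 9)/200 + (V_1 - 0)/300 = 0
Collecting terms: 0.008333 × V_1 = 0.045  =>  V_1 = 5.4 V
I_R2 = (V_1 - V_2)/R2 = (5.4 - 0)/300 = 0.018 A
|I_R2| = 0.018 A

Final answer: |I_R2| = 0.018 A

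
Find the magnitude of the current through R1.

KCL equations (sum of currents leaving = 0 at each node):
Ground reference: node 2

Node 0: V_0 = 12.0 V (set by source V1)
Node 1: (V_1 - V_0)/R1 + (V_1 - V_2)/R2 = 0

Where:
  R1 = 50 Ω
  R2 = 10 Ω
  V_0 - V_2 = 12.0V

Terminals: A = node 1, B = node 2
Nodal analysis, taking node 2 as the 0 V reference.
Source V1 fixes V_0 = 12 V.
KCL at each unknown node (sum of currents leaving = 0; resistances in Ω):
  Node 1: (V_1 - 12)/50 + (V_1 - 0)/10 = 0
Collecting terms: 0.12 × V_1 = 0.24  =>  V_1 = 2 V
I_R1 = (V_0 - V_1)/R1 = (12 - 2)/50 = 0.2 A
|I_R1| = 0.2 A

Final answer: |I_R1| = 0.2 A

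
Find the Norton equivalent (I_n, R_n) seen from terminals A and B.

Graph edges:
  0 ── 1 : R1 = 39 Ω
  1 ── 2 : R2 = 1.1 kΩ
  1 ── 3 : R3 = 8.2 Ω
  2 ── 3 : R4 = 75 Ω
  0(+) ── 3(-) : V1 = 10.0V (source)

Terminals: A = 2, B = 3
Find the Thévenin equivalent first; then I_n = V_th/R_th and R_n = R_th.
Step 1 — V_th is the open-circuit voltage V_A - V_B (nothing connected across the terminals).
Nodal analysis, taking node 3 as the 0 V reference.
Source V1 fixes V_0 = 10 V.
KCL at each unknown node (sum of currents leaving = 0; resistances in Ω):
  Node 1: (V_1 - 10)/39 + (V_1 - V_2)/1100 + (V_1 - 0)/8.2 = 0
  Node 2: (V_2 - V_1)/1100 + (V_2 - 0)/75 = 0
Collecting terms (coefficients in siemens):
  0.1485·V_1 - 0.0009091·V_2 = 0.2564
  0.01424·V_2 - 0.0009091·V_1 = 0
Determinant D = (0.1485)(0.01424) - (-0.0009091)(-0.0009091) = 0.002114
V_1 = [(0.2564)(0.01424) - (-0.0009091)(0)]/D = 1.727 V
V_2 = [(0.1485)(0) - (0.2564)(-0.0009091)]/D = 0.1103 V
V_th = V_2 - V_3 = 0.1103 - 0 = 0.1103 V
Step 2 — R_th: zero the source — replace V1 by a short circuit (node 3 merges into node 0) — and find the resistance seen between A (node 2) and B (node 0).
Reduce the network between node 2 (A) and node 0 (B) by series/parallel combination:
  Rp1 = R1 ‖ R3 (parallel, both between nodes 0 and 1) = 1/(1/39 + 1/8.2) = 6.775 Ω
  Rs1 = R2 + Rp1 (series, joined only at node 1) = 1100 + 6.775 = 1107 Ω
  Rp2 = R4 ‖ Rs1 (parallel, both between nodes 0 and 2) = 1/(1/75 + 1/1107) = 70.24 Ω
R_th = 70.24 Ω
I_n = V_th/R_th = 0.1103/70.24 = 0.00157 A, and R_n = R_th = 70.24 Ω

Final answer: I_n = 0.00157 A, R_n = 70.24 Ω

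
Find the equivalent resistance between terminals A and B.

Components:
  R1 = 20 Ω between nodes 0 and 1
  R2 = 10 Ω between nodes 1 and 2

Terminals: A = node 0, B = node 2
Reduce the network between node 0 (A) and node 2 (B) by series/parallel combination:
  Rs1 = R1 + R2 (series, joined only at node 1) = 20 + 10 = 30 Ω
R_eq = 30 Ω

Final answer: 30 Ω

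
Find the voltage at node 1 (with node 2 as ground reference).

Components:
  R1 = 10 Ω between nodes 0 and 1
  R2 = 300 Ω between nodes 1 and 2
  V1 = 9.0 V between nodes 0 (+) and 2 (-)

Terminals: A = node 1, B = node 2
Nodal analysis, taking node 2 as the 0 V reference.
Source V1 fixes V_0 = 9 V.
KCL at each unknown node (sum of currents leaving = 0; resistances in Ω):
  Node 1: (V_1 - 9)/10 + (V_1 - 0)/300 = 0
Collecting terms: 0.1033 × V_1 = 0.9  =>  V_1 = 8.71 V
The requested potential is V_1 = 8.71 V.

Final answer: V_1 = 8.71 V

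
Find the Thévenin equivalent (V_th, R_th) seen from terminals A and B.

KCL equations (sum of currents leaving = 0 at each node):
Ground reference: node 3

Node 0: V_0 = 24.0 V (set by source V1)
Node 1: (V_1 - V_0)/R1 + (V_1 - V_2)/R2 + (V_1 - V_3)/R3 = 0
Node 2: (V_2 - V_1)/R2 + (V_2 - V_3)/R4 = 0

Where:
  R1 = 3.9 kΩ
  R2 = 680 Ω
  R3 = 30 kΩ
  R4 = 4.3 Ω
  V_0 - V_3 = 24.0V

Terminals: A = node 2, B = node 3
Step 1 — V_th is the open-circuit voltage V_A - V_B (nothing connected across the terminals).
Nodal analysis, taking node 3 as the 0 V reference.
Source V1 fixes V_0 = 24 V.
KCL at each unknown node (sum of currents leaving = 0; resistances in Ω):
  Node 1: (V_1 - 24)/3900 + (V_1 - V_2)/680 + (V_1 - 0)/30000 = 0
  Node 2: (V_2 - V_1)/680 + (V_2 - 0)/4.3 = 0
Collecting terms (coefficients in siemens):
  0.00176·V_1 - 0.001471·V_2 = 0.006154
  0.234·V_2 - 0.001471·V_1 = 0
Determinant D = (0.00176)(0.234) - (-0.001471)(-0.001471) = 0.0004098
V_1 = [(0.006154)(0.234) - (-0.001471)(0)]/D = 3.514 V
V_2 = [(0.00176)(0) - (0.006154)(-0.001471)]/D = 0.02208 V
V_th = V_2 - V_3 = 0.02208 - 0 = 0.02208 V
Step 2 — R_th: zero the source — replace V1 by a short circuit (node 3 merges into node 0) — and find the resistance seen between A (node 2) and B (node 0).
Reduce the network between node 2 (A) and node 0 (B) by series/parallel combination:
  Rp1 = R1 ‖ R3 (parallel, both between nodes 0 and 1) = 1/(1/3900 + 1/30000) = 3451 Ω
  Rs1 = R2 + Rp1 (series, joined only at node 1) = 680 + 3451 = 4131 Ω
  Rp2 = R4 ‖ Rs1 (parallel, both between nodes 0 and 2) = 1/(1/4.3 + 1/4131) = 4.296 Ω
R_th = 4.296 Ω

Final answer: V_th = 0.02208 V, R_th = 4.296 Ω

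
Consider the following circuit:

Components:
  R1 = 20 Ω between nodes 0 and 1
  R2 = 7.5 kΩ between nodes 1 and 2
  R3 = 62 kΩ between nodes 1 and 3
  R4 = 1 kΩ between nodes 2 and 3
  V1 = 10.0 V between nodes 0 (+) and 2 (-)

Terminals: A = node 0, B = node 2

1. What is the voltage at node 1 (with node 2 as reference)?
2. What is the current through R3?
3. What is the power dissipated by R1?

Nodal analysis, taking node 2 as the 0 V reference.
Source V1 fixes V_0 = 10 V.
KCL at each unknown node (sum of currents leaving = 0; resistances in Ω):
  Node 1: (V_1 - 10)/20 + (V_1 - 0)/7500 + (V_1 - V_3)/62000 = 0
  Node 3: (V_3 - V_1)/62000 + (V_3 - 0)/1000 = 0
Collecting terms (coefficients in siemens):
  0.05015·V_1 - 0.00001613·V_3 = 0.5
  0.001016·V_3 - 0.00001613·V_1 = 0
Determinant D = (0.05015)(0.001016) - (-0.00001613)(-0.00001613) = 0.00005096
V_1 = [(0.5)(0.001016) - (-0.00001613)(0)]/D = 9.97 V
V_3 = [(0.05015)(0) - (0.5)(-0.00001613)]/D = 0.1583 V
Part 1:
  Read off the nodal solution: V_1 = 9.97 V
Part 2:
  I_R3 = (V_1 - V_3)/R3 = (9.97 - 0.1583)/62000 = 0.0001583 A
  Magnitude: I_R3 = 0.0001583 A
Part 3:
  I_R1 = (V_0 - V_1)/R1 = (10 - 9.97)/20 = 0.001488 A
  P_R1 = I_R1² × R1 = (0.001488)² × 20 = 0.00004426 W

Final answers:
1. V_1 = 9.97 V
2. I_R3 = 0.0001583 A
3. P_R1 = 4.426e-05 W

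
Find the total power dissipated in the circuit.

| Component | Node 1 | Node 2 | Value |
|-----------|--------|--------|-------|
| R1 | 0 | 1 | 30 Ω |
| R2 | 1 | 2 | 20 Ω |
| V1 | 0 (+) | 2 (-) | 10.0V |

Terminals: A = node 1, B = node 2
Nodal analysis, taking node 2 as the 0 V reference.
Source V1 fixes V_0 = 10 V.
KCL at each unknown node (sum of currents leaving = 0; resistances in Ω):
  Node 1: (V_1 - 10)/30 + (V_1 - 0)/20 = 0
Collecting terms: 0.08333 × V_1 = 0.3333  =>  V_1 = 4 V
Power in each resistor, P = (ΔV)²/R:
  P_R1 = (10 - 4)²/30 = 1.2 W
  P_R2 = (4 - 0)²/20 = 0.8 W
P_total = P_R1 + P_R2 = 2 W

Final answer: 2 W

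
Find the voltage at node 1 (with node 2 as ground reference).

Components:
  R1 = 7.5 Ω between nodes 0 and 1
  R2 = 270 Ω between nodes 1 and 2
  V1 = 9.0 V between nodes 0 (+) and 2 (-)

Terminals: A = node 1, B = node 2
Nodal analysis, taking node 2 as the 0 V reference.
Source V1 fixes V_0 = 9 V.
KCL at each unknown node (sum of currents leaving = 0; resistances in Ω):
  Node 1: (V_1 - 9)/7.5 + (V_1 - 0)/270 = 0
Collecting terms: 0.137 × V_1 = 1.2  =>  V_1 = 8.757 V
The requested potential is V_1 = 8.757 V.

Final answer: V_1 = 8.757 V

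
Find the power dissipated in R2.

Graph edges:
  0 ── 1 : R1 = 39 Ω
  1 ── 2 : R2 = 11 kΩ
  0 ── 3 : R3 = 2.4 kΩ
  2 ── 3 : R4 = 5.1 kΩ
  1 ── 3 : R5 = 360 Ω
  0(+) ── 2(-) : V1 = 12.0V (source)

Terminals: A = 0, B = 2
Nodal analysis, taking node 2 as the 0 V reference.
Source V1 fixes V_0 = 12 V.
KCL at each unknown node (sum of currents leaving = 0; resistances in Ω):
  Node 1: (V_1 - 12)/39 + (V_1 - 0)/11000 + (V_1 - V_3)/360 = 0
  Node 3: (V_3 - 12)/2400 + (V_3 - 0)/5100 + (V_3 - V_1)/360 = 0
Collecting terms (coefficients in siemens):
  0.02851·V_1 - 0.002778·V_3 = 0.3077
  0.003391·V_3 - 0.002778·V_1 = 0.005
Determinant D = (0.02851)(0.003391) - (-0.002778)(-0.002778) = 0.00008895
V_1 = [(0.3077)(0.003391) - (-0.002778)(0.005)]/D = 11.88 V
V_3 = [(0.02851)(0.005) - (0.3077)(-0.002778)]/D = 11.21 V
I_R2 = (V_1 - V_2)/R2 = (11.88 - 0)/11000 = 0.00108 A
P_R2 = I_R2² × R2 = (0.00108)² × 11000 = 0.01284 W

Final answer: 0.01284 W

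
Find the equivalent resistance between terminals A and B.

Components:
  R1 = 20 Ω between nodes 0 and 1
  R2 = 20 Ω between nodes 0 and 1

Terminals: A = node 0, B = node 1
Reduce the network between node 0 (A) and node 1 (B) by series/parallel combination:
  Rp1 = R1 ‖ R2 (parallel, both between nodes 0 and 1) = 1/(1/20 + 1/20) = 10 Ω
R_eq = 10 Ω

Final answer: 10 Ω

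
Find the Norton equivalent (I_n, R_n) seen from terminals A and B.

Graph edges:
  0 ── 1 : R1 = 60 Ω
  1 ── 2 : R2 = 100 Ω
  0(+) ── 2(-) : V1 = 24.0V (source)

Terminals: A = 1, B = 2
Find the Thévenin equivalent first; then I_n = V_th/R_th and R_n = R_th.
Step 1 — V_th is the open-circuit voltage V_A - V_B (nothing connected across the terminals).
Nodal analysis, taking node 2 as the 0 V reference.
Source V1 fixes V_0 = 24 V.
KCL at each unknown node (sum of currents leaving = 0; resistances in Ω):
  Node 1: (V_1 - 24)/60 + (V_1 - 0)/100 = 0
Collecting terms: 0.02667 × V_1 = 0.4  =>  V_1 = 15 V
V_th = V_1 - V_2 = 15 - 0 = 15 V
Step 2 — R_th: zero the source — replace V1 by a short circuit (node 2 merges into node 0) — and find the resistance seen between A (node 1) and B (node 0).
Reduce the network between node 1 (A) and node 0 (B) by series/parallel combination:
  Rp1 = R1 ‖ R2 (parallel, both between nodes 0 and 1) = 1/(1/60 + 1/100) = 37.5 Ω
R_th = 37.5 Ω
I_n = V_th/R_th = 15/37.5 = 0.4 A, and R_n = R_th = 37.5 Ω

Final answer: I_n = 0.4 A, R_n = 37.5 Ω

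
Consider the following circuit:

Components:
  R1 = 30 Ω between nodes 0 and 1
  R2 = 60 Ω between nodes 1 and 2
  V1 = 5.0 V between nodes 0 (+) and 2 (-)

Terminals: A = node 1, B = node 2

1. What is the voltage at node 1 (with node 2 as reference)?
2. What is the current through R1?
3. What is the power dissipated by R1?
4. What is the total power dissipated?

Nodal analysis, taking node 2 as the 0 V reference.
Source V1 fixes V_0 = 5 V.
KCL at each unknown node (sum of currents leaving = 0; resistances in Ω):
  Node 1: (V_1 - 5)/30 + (V_1 - 0)/60 = 0
Collecting terms: 0.05 × V_1 = 0.1667  =>  V_1 = 3.333 V
Part 1:
  Read off the nodal solution: V_1 = 3.333 V
Part 2:
  I_R1 = (V_0 - V_1)/R1 = (5 - 3.333)/30 = 0.05556 A
  Magnitude: I_R1 = 0.05556 A
Part 3:
  I_R1 = (V_0 - V_1)/R1 = (5 - 3.333)/30 = 0.05556 A
  P_R1 = I_R1² × R1 = (0.05556)² × 30 = 0.09259 W
Part 4:
  Power in each resistor, P = (ΔV)²/R:
    P_R1 = (5 - 3.333)²/30 = 0.09259 W
    P_R2 = (3.333 - 0)²/60 = 0.1852 W
  P_total = P_R1 + P_R2 = 0.2778 W

Final answers:
1. V_1 = 3.333 V
2. I_R1 = 0.05556 A
3. P_R1 = 0.09259 W
4. P_total = 0.2778 W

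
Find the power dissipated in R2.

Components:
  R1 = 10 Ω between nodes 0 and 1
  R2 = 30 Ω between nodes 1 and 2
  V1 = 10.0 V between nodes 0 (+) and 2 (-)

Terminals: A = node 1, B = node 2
Nodal analysis, taking node 2 as the 0 V reference.
Source V1 fixes V_0 = 10 V.
KCL at each unknown node (sum of currents leaving = 0; resistances in Ω):
  Node 1: (V_1 - 10)/10 + (V_1 - 0)/30 = 0
Collecting terms: 0.1333 × V_1 = 1  =>  V_1 = 7.5 V
I_R2 = (V_1 - V_2)/R2 = (7.5 - 0)/30 = 0.25 A
P_R2 = I_R2² × R2 = (0.25)² × 30 = 1.875 W

Final answer: 1.875 W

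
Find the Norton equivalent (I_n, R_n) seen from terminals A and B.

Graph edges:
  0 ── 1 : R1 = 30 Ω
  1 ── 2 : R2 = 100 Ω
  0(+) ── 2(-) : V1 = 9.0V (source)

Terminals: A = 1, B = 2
Find the Thévenin equivalent first; then I_n = V_th/R_th and R_n = R_th.
Step 1 — V_th is the open-circuit voltage V_A - V_B (nothing connected across the terminals).
Nodal analysis, taking node 2 as the 0 V reference.
Source V1 fixes V_0 = 9 V.
KCL at each unknown node (sum of currents leaving = 0; resistances in Ω):
  Node 1: (V_1 - 9)/30 + (V_1 - 0)/100 = 0
Collecting terms: 0.04333 × V_1 = 0.3  =>  V_1 = 6.923 V
V_th = V_1 - V_2 = 6.923 - 0 = 6.923 V
Step 2 — R_th: zero the source — replace V1 by a short circuit (node 2 merges into node 0) — and find the resistance seen between A (node 1) and B (node 0).
Reduce the network between node 1 (A) and node 0 (B) by series/parallel combination:
  Rp1 = R1 ‖ R2 (parallel, both between nodes 0 and 1) = 1/(1/30 + 1/100) = 23.08 Ω
R_th = 23.08 Ω
I_n = V_th/R_th = 6.923/23.08 = 0.3 A, and R_n = R_th = 23.08 Ω

Final answer: I_n = 0.3 A, R_n = 23.08 Ω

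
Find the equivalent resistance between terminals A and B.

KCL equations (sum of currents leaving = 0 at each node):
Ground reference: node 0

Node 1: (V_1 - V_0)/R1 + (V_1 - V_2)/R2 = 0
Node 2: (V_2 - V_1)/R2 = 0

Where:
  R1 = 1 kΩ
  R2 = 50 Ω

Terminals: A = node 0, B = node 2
Reduce the network between node 0 (A) and node 2 (B) by series/parallel combination:
  Rs1 = R1 + R2 (series, joined only at node 1) = 1000 + 50 = 1050 Ω
R_eq = 1.05 kΩ

Final answer: 1.05 kΩ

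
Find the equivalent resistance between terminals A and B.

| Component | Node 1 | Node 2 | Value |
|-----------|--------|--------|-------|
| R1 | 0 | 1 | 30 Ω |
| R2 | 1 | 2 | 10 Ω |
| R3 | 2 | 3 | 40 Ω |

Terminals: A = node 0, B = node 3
Reduce the network between node 0 (A) and node 3 (B) by series/parallel combination:
  Rs1 = R1 + R2 (series, joined only at node 1) = 30 + 10 = 40 Ω
  Rs2 = R3 + Rs1 (series, joined only at node 2) = 40 + 40 = 80 Ω
R_eq = 80 Ω

Final answer: 80 Ω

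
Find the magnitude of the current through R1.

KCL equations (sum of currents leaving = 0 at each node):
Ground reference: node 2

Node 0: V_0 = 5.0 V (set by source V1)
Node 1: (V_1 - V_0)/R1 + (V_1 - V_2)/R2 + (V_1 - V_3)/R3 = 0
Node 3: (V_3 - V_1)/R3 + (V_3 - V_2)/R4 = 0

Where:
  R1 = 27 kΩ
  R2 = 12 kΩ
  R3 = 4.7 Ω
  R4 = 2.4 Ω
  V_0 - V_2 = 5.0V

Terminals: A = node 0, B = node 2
Nodal analysis, taking node 2 as the 0 V reference.
Source V1 fixes V_0 = 5 V.
KCL at each unknown node (sum of currents leaving = 0; resistances in Ω):
  Node 1: (V_1 - 5)/27000 + (V_1 - 0)/12000 + (V_1 - V_3)/4.7 = 0
  Node 3: (V_3 - V_1)/4.7 + (V_3 - 0)/2.4 = 0
Collecting terms (coefficients in siemens):
  0.2129·V_1 - 0.2128·V_3 = 0.0001852
  0.6294·V_3 - 0.2128·V_1 = 0
Determinant D = (0.2129)(0.6294) - (-0.2128)(-0.2128) = 0.08873
V_1 = [(0.0001852)(0.6294) - (-0.2128)(0)]/D = 0.001314 V
V_3 = [(0.2129)(0) - (0.0001852)(-0.2128)]/D = 0.0004441 V
I_R1 = (V_0 - V_1)/R1 = (5 - 0.001314)/27000 = 0.0001851 A
|I_R1| = 0.0001851 A

Final answer: |I_R1| = 0.0001851 A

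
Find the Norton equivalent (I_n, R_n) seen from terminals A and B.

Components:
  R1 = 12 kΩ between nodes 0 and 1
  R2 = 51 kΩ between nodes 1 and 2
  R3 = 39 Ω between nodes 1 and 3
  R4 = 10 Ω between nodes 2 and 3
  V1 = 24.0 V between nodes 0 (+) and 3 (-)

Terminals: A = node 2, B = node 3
Find the Thévenin equivalent first; then I_n = V_th/R_th and R_n = R_th.
Step 1 — V_th is the open-circuit voltage V_A - V_B (nothing connected across the terminals).
Nodal analysis, taking node 3 as the 0 V reference.
Source V1 fixes V_0 = 24 V.
KCL at each unknown node (sum of currents leaving = 0; resistances in Ω):
  Node 1: (V_1 - 24)/12000 + (V_1 - V_2)/51000 + (V_1 - 0)/39 = 0
  Node 2: (V_2 - V_1)/51000 + (V_2 - 0)/10 = 0
Collecting terms (coefficients in siemens):
  0.02574·V_1 - 0.00001961·V_2 = 0.002
  0.1·V_2 - 0.00001961·V_1 = 0
Determinant D = (0.02574)(0.1) - (-0.00001961)(-0.00001961) = 0.002575
V_1 = [(0.002)(0.1) - (-0.00001961)(0)]/D = 0.07769 V
V_2 = [(0.02574)(0) - (0.002)(-0.00001961)]/D = 0.00001523 V
V_th = V_2 - V_3 = 0.00001523 - 0 = 0.00001523 V
Step 2 — R_th: zero the source — replace V1 by a short circuit (node 3 merges into node 0) — and find the resistance seen between A (node 2) and B (node 0).
Reduce the network between node 2 (A) and node 0 (B) by series/parallel combination:
  Rp1 = R1 ‖ R3 (parallel, both between nodes 0 and 1) = 1/(1/12000 + 1/39) = 38.87 Ω
  Rs1 = R2 + Rp1 (series, joined only at node 1) = 51000 + 38.87 = 51040 Ω
  Rp2 = R4 ‖ Rs1 (parallel, both between nodes 0 and 2) = 1/(1/10 + 1/51040) = 9.998 Ω
R_th = 9.998 Ω
I_n = V_th/R_th = 0.00001523/9.998 = 0.000001523 A, and R_n = R_th = 9.998 Ω

Final answer: I_n = 1.523e-06 A, R_n = 9.998 Ω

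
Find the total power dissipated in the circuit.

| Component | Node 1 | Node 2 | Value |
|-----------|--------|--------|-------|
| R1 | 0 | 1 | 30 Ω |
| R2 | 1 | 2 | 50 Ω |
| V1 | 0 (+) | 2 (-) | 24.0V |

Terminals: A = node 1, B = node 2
Nodal analysis, taking node 2 as the 0 V reference.
Source V1 fixes V_0 = 24 V.
KCL at each unknown node (sum of currents leaving = 0; resistances in Ω):
  Node 1: (V_1 - 24)/30 + (V_1 - 0)/50 = 0
Collecting terms: 0.05333 × V_1 = 0.8  =>  V_1 = 15 V
Power in each resistor, P = (ΔV)²/R:
  P_R1 = (24 - 15)²/30 = 2.7 W
  P_R2 = (15 - 0)²/50 = 4.5 W
P_total = P_R1 + P_R2 = 7.2 W

Final answer: 7.2 W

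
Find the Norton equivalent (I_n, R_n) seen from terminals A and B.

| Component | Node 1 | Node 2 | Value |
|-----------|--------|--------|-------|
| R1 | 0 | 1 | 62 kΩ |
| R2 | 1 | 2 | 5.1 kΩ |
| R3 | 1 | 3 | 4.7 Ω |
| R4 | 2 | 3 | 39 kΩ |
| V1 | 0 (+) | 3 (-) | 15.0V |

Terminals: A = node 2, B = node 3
Find the Thévenin equivalent first; then I_n = V_th/R_th and R_n = R_th.
Step 1 — V_th is the open-circuit voltage V_A - V_B (nothing connected across the terminals).
Nodal analysis, taking node 3 as the 0 V reference.
Source V1 fixes V_0 = 15 V.
KCL at each unknown node (sum of currents leaving = 0; resistances in Ω):
  Node 1: (V_1 - 15)/62000 + (V_1 - V_2)/5100 + (V_1 - 0)/4.7 = 0
  Node 2: (V_2 - V_1)/5100 + (V_2 - 0)/39000 = 0
Collecting terms (coefficients in siemens):
  0.213·V_1 - 0.0001961·V_2 = 0.0002419
  0.0002217·V_2 - 0.0001961·V_1 = 0
Determinant D = (0.213)(0.0002217) - (-0.0001961)(-0.0001961) = 0.00004718
V_1 = [(0.0002419)(0.0002217) - (-0.0001961)(0)]/D = 0.001137 V
V_2 = [(0.213)(0) - (0.0002419)(-0.0001961)]/D = 0.001005 V
V_th = V_2 - V_3 = 0.001005 - 0 = 0.001005 V
Step 2 — R_th: zero the source — replace V1 by a short circuit (node 3 merges into node 0) — and find the resistance seen between A (node 2) and B (node 0).
Reduce the network between node 2 (A) and node 0 (B) by series/parallel combination:
  Rp1 = R1 ‖ R3 (parallel, both between nodes 0 and 1) = 1/(1/62000 + 1/4.7) = 4.7 Ω
  Rs1 = R2 + Rp1 (series, joined only at node 1) = 5100 + 4.7 = 5105 Ω
  Rp2 = R4 ‖ Rs1 (parallel, both between nodes 0 and 2) = 1/(1/39000 + 1/5105) = 4514 Ω
R_th = 4.514 kΩ
I_n = V_th/R_th = 0.001005/4514 = 0.0000002227 A, and R_n = R_th = 4.514 kΩ

Final answer: I_n = 2.227e-07 A, R_n = 4.514 kΩ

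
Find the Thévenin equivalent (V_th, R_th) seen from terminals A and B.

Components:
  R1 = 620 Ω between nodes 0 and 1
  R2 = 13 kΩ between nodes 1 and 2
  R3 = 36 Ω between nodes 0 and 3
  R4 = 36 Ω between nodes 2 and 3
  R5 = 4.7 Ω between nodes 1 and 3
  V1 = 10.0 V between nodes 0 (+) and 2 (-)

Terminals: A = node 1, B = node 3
Step 1 — V_th is the open-circuit voltage V_A - V_B (nothing connected across the terminals).
Nodal analysis, taking node 2 as the 0 V reference.
Source V1 fixes V_0 = 10 V.
KCL at each unknown node (sum of currents leaving = 0; resistances in Ω):
  Node 1: (V_1 - 10)/620 + (V_1 - 0)/13000 + (V_1 - V_3)/4.7 = 0
  Node 3: (V_3 - 10)/36 + (V_3 - 0)/36 + (V_3 - V_1)/4.7 = 0
Collecting terms (coefficients in siemens):
  0.2145·V_1 - 0.2128·V_3 = 0.01613
  0.2683·V_3 - 0.2128·V_1 = 0.2778
Determinant D = (0.2145)(0.2683) - (-0.2128)(-0.2128) = 0.01227
V_1 = [(0.01613)(0.2683) - (-0.2128)(0.2778)]/D = 5.168 V
V_3 = [(0.2145)(0.2778) - (0.01613)(-0.2128)]/D = 5.133 V
V_th = V_1 - V_3 = 5.168 - 5.133 = 0.03476 V
Step 2 — R_th: zero the source — replace V1 by a short circuit (node 2 merges into node 0) — and find the resistance seen between A (node 1) and B (node 3).
Reduce the network between node 1 (A) and node 3 (B) by series/parallel combination:
  Rp1 = R1 ‖ R2 (parallel, both between nodes 0 and 1) = 1/(1/620 + 1/13000) = 591.8 Ω
  Rp2 = R3 ‖ R4 (parallel, both between nodes 0 and 3) = 1/(1/36 + 1/36) = 18 Ω
  Rs1 = Rp1 + Rp2 (series, joined only at node 0) = 591.8 + 18 = 609.8 Ω
  Rp3 = R5 ‖ Rs1 (parallel, both between nodes 1 and 3) = 1/(1/4.7 + 1/609.8) = 4.664 Ω
R_th = 4.664 Ω

Final answer: V_th = 0.03476 V, R_th = 4.664 Ω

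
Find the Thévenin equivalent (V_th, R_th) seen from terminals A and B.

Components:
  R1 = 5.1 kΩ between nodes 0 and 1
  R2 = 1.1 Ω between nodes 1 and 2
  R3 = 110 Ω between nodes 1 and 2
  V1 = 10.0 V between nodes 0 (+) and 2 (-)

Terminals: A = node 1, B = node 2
Step 1 — V_th is the open-circuit voltage V_A - V_B (nothing connected across the terminals).
Nodal analysis, taking node 2 as the 0 V reference.
Source V1 fixes V_0 = 10 V.
KCL at each unknown node (sum of currents leaving = 0; resistances in Ω):
  Node 1: (V_1 - 10)/5100 + (V_1 - 0)/1.1 + (V_1 - 0)/110 = 0
Collecting terms: 0.9184 × V_1 = 0.001961  =>  V_1 = 0.002135 V
V_th = V_1 - V_2 = 0.002135 - 0 = 0.002135 V
Step 2 — R_th: zero the source — replace V1 by a short circuit (node 2 merges into node 0) — and find the resistance seen between A (node 1) and B (node 0).
Reduce the network between node 1 (A) and node 0 (B) by series/parallel combination:
  Rp1 = R1 ‖ R2 ‖ R3 (parallel, all between nodes 0 and 1) = 1/(1/5100 + 1/1.1 + 1/110) = 1.089 Ω
R_th = 1.089 Ω

Final answer: V_th = 0.002135 V, R_th = 1.089 Ω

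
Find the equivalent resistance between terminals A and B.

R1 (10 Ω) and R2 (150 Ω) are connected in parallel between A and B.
Reduce the network between node 0 (A) and node 1 (B) by series/parallel combination:
  Rp1 = R1 ‖ R2 (parallel, both between nodes 0 and 1) = 1/(1/10 + 1/150) = 9.375 Ω
R_eq = 9.375 Ω

Final answer: 9.375 Ω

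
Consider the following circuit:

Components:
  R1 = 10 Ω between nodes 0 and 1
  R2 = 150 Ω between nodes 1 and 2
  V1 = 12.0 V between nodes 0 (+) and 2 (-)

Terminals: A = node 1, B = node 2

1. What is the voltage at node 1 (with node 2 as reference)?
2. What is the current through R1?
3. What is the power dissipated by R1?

Nodal analysis, taking node 2 as the 0 V reference.
Source V1 fixes V_0 = 12 V.
KCL at each unknown node (sum of currents leaving = 0; resistances in Ω):
  Node 1: (V_1 - 12)/10 + (V_1 - 0)/150 = 0
Collecting terms: 0.1067 × V_1 = 1.2  =>  V_1 = 11.25 V
Part 1:
  Read off the nodal solution: V_1 = 11.25 V
Part 2:
  I_R1 = (V_0 - V_1)/R1 = (12 - 11.25)/10 = 0.075 A
  Magnitude: I_R1 = 0.075 A
Part 3:
  I_R1 = (V_0 - V_1)/R1 = (12 - 11.25)/10 = 0.075 A
  P_R1 = I_R1² × R1 = (0.075)² × 10 = 0.05625 W

Final answers:
1. V_1 = 11.25 V
2. I_R1 = 0.075 A
3. P_R1 = 0.05625 W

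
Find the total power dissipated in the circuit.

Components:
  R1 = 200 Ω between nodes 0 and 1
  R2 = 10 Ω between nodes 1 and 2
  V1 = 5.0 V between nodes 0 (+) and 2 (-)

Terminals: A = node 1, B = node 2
Nodal analysis, taking node 2 as the 0 V reference.
Source V1 fixes V_0 = 5 V.
KCL at each unknown node (sum of currents leaving = 0; resistances in Ω):
  Node 1: (V_1 - 5)/200 + (V_1 - 0)/10 = 0
Collecting terms: 0.105 × V_1 = 0.025  =>  V_1 = 0.2381 V
Power in each resistor, P = (ΔV)²/R:
  P_R1 = (5 - 0.2381)²/200 = 0.1134 W
  P_R2 = (0.2381 - 0)²/10 = 0.005669 W
P_total = P_R1 + P_R2 = 0.119 W

Final answer: 0.119 W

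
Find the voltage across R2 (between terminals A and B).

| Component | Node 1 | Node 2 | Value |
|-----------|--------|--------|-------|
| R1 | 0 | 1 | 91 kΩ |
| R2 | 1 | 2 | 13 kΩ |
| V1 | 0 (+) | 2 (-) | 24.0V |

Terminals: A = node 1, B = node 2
R1 and R2 are in series across V1 (node 0 → node 1 → node 2), and the output A–B is taken across R2, so this is a voltage divider.
Series current: I = V1/(R1 + R2) = 24/(91000 + 13000) = 24/104000 = 0.0002308 A
V_R2 = I × R2 = V1 × R2/(R1 + R2) = 24 × 13000/104000 = 3 V

Final answer: 3 V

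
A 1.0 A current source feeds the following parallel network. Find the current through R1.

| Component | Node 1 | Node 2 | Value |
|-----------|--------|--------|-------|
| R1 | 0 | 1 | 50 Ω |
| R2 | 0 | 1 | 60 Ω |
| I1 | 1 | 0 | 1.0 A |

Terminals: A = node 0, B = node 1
All resistors sit directly between nodes 0 and 1, so they are in parallel and share one voltage V; the full source current 1 A splits among them.
1/R_par = 1/50 + 1/60 = 0.03667 S  =>  R_par = 27.27 Ω
V = I × R_par = 1 × 27.27 = 27.27 V
I_R1 = V/R1 = 27.27/50 = 0.5455 A

Final answer: 0.5455 A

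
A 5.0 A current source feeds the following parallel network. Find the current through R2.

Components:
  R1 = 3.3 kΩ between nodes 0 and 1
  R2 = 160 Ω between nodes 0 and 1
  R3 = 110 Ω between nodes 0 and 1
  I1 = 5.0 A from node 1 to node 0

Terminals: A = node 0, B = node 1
All resistors sit directly between nodes 0 and 1, so they are in parallel and share one voltage V; the full source current 5 A splits among them.
1/R_par = 1/3300 + 1/160 + 1/110 = 0.01564 S  =>  R_par = 63.92 Ω
V = I × R_par = 5 × 63.92 = 319.6 V
I_R2 = V/R2 = 319.6/160 = 1.998 A

Final answer: 1.998 A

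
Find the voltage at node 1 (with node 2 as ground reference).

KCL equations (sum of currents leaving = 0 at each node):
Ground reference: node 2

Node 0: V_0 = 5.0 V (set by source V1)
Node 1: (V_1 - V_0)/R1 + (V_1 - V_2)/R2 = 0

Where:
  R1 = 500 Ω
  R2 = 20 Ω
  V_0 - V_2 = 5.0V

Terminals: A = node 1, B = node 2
Nodal analysis, taking node 2 as the 0 V reference.
Source V1 fixes V_0 = 5 V.
KCL at each unknown node (sum of currents leaving = 0; resistances in Ω):
  Node 1: (V_1 - 5)/500 + (V_1 - 0)/20 = 0
Collecting terms: 0.052 × V_1 = 0.01  =>  V_1 = 0.1923 V
The requested potential is V_1 = 0.1923 V.

Final answer: V_1 = 0.1923 V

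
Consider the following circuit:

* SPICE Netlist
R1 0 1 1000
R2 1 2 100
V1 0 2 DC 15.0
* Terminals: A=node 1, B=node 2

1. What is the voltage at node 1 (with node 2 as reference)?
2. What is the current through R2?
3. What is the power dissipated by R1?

Nodal analysis, taking node 2 as the 0 V reference.
Source V1 fixes V_0 = 15 V.
KCL at each unknown node (sum of currents leaving = 0; resistances in Ω):
  Node 1: (V_1 - 15)/1000 + (V_1 - 0)/100 = 0
Collecting terms: 0.011 × V_1 = 0.015  =>  V_1 = 1.364 V
Part 1:
  Read off the nodal solution: V_1 = 1.364 V
Part 2:
  I_R2 = (V_1 - V_2)/R2 = (1.364 - 0)/100 = 0.01364 A
  Magnitude: I_R2 = 0.01364 A
Part 3:
  I_R1 = (V_0 - V_1)/R1 = (15 - 1.364)/1000 = 0.01364 A
  P_R1 = I_R1² × R1 = (0.01364)² × 1000 = 0.186 W

Final answers:
1. V_1 = 1.364 V
2. I_R2 = 0.01364 A
3. P_R1 = 0.186 W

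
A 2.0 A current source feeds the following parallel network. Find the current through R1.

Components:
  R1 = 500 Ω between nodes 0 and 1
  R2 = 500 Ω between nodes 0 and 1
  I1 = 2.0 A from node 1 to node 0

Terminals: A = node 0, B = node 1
All resistors sit directly between nodes 0 and 1, so they are in parallel and share one voltage V; the full source current 2 A splits among them.
1/R_par = 1/500 + 1/500 = 0.004 S  =>  R_par = 250 Ω
V = I × R_par = 2 × 250 = 500 V
I_R1 = V/R1 = 500/500 = 1 A

Final answer: 1 A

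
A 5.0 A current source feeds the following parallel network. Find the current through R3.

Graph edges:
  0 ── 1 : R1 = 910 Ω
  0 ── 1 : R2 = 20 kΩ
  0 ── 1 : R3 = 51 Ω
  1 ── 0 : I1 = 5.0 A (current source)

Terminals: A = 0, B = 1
All resistors sit directly between nodes 0 and 1, so they are in parallel and share one voltage V; the full source current 5 A splits among them.
1/R_par = 1/910 + 1/20000 + 1/51 = 0.02076 S  =>  R_par = 48.18 Ω
V = I × R_par = 5 × 48.18 = 240.9 V
I_R3 = V/R3 = 240.9/51 = 4.723 A

Final answer: 4.723 A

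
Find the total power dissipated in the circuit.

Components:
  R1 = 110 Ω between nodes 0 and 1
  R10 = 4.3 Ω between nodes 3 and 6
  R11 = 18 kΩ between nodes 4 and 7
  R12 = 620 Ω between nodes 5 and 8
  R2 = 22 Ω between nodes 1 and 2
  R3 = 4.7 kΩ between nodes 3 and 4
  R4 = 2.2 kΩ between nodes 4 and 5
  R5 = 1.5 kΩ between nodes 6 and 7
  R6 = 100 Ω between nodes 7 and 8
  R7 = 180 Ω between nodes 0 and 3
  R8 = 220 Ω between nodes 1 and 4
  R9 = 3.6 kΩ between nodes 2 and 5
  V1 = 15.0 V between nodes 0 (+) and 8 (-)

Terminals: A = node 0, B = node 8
Nodal analysis, taking node 8 as the 0 V reference.
Source V1 fixes V_0 = 15 V.
KCL at each unknown node (sum of currents leaving = 0; resistances in Ω):
  Node 1: (V_1 - 15)/110 + (V_1 - V_2)/22 + (V_1 - V_4)/220 = 0
  Node 2: (V_2 - V_1)/22 + (V_2 - V_5)/3600 = 0
  Node 3: (V_3 - V_4)/4700 + (V_3 - 15)/180 + (V_3 - V_6)/4.3 = 0
  Node 4: (V_4 - V_3)/4700 + (V_4 - V_5)/2200 + (V_4 - V_1)/220 + (V_4 - V_7)/18000 = 0
  Node 5: (V_5 - V_4)/2200 + (V_5 - V_2)/3600 + (V_5 - 0)/620 = 0
  Node 6: (V_6 - V_7)/1500 + (V_6 - V_3)/4.3 = 0
  Node 7: (V_7 - V_6)/1500 + (V_7 - 0)/100 + (V_7 - V_4)/18000 = 0
Collecting terms (coefficients in siemens):
  0.05909·V_1 - 0.04545·V_2 - 0.004545·V_4 = 0.1364
  0.04573·V_2 - 0.04545·V_1 - 0.0002778·V_5 = 0
  0.2383·V_3 - 0.0002128·V_4 - 0.2326·V_6 = 0.08333
  0.005268·V_4 - 0.004545·V_1 - 0.0002128·V_3 - 0.0004545·V_5 - 0.00005556·V_7 = 0
  0.002345·V_5 - 0.0002778·V_2 - 0.0004545·V_4 = 0
  0.2332·V_6 - 0.2326·V_3 - 0.0006667·V_7 = 0
  0.01072·V_7 - 0.00005556·V_4 - 0.0006667·V_6 = 0
Solving these 7 simultaneous equations (Gaussian elimination) gives:
  V_1 = 14.18 V, V_2 = 14.12 V, V_3 = 13.48 V, V_4 = 13.16 V
  V_5 = 4.223 V, V_6 = 13.45 V, V_7 = 0.9042 V
Power in each resistor, P = (ΔV)²/R:
  P_R1 = (15 - 14.18)²/110 = 0.006059 W
  P_R2 = (14.18 - 14.12)²/22 = 0.0001664 W
  P_R3 = (13.48 - 13.16)²/4700 = 0.00002269 W
  P_R4 = (13.16 - 4.223)²/2200 = 0.03627 W
  P_R5 = (13.45 - 0.9042)²/1500 = 0.1049 W
  P_R6 = (0.9042 - 0)²/100 = 0.008176 W
  P_R7 = (15 - 13.48)²/180 = 0.01279 W
  P_R8 = (14.18 - 13.16)²/220 = 0.004801 W
  P_R9 = (14.12 - 4.223)²/3600 = 0.02723 W
  P_R10 = (13.48 - 13.45)²/4.3 = 0.0003006 W
  P_R11 = (13.16 - 0.9042)²/18000 = 0.008339 W
  P_R12 = (4.223 - 0)²/620 = 0.02876 W
P_total = P_R1 + P_R2 + P_R3 + P_R4 + P_R5 + P_R6 + P_R7 + P_R8 + P_R9 + P_R10 + P_R11 + P_R12 = 0.2378 W

Final answer: 0.2378 W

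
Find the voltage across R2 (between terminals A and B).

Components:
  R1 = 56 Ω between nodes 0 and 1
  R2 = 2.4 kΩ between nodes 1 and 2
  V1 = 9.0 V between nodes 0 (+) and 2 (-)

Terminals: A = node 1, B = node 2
R1 and R2 are in series across V1 (node 0 → node 1 → node 2), and the output A–B is taken across R2, so this is a voltage divider.
Series current: I = V1/(R1 + R2) = 9/(56 + 2400) = 9/2456 = 0.003664 A
V_R2 = I × R2 = V1 × R2/(R1 + R2) = 9 × 2400/2456 = 8.795 V

Final answer: 8.795 V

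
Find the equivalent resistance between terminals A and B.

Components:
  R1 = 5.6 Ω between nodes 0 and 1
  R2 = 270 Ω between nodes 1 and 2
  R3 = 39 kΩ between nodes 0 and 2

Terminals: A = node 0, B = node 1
Reduce the network between node 0 (A) and node 1 (B) by series/parallel combination:
  Rs1 = R3 + R2 (series, joined only at node 2) = 39000 + 270 = 39270 Ω
  Rp1 = R1 ‖ Rs1 (parallel, both between nodes 0 and 1) = 1/(1/5.6 + 1/39270) = 5.599 Ω
R_eq = 5.599 Ω

Final answer: 5.599 Ω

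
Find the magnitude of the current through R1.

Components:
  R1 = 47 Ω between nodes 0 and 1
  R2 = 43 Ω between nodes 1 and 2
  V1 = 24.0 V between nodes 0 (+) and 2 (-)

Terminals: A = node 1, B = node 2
Nodal analysis, taking node 2 as the 0 V reference.
Source V1 fixes V_0 = 24 V.
KCL at each unknown node (sum of currents leaving = 0; resistances in Ω):
  Node 1: (V_1 - 24)/47 + (V_1 - 0)/43 = 0
Collecting terms: 0.04453 × V_1 = 0.5106  =>  V_1 = 11.47 V
I_R1 = (V_0 - V_1)/R1 = (24 - 11.47)/47 = 0.2667 A
|I_R1| = 0.2667 A

Final answer: |I_R1| = 0.2667 A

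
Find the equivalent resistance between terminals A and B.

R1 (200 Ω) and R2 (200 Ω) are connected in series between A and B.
Reduce the network between node 0 (A) and node 2 (B) by series/parallel combination:
  Rs1 = R1 + R2 (series, joined only at node 1) = 200 + 200 = 400 Ω
R_eq = 400 Ω

Final answer: 400 Ω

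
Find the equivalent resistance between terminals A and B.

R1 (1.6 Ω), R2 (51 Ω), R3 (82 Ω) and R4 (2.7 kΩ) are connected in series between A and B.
Reduce the network between node 0 (A) and node 4 (B) by series/parallel combination:
  Rs1 = R1 + R2 (series, joined only at node 1) = 1.6 + 51 = 52.6 Ω
  Rs2 = R3 + Rs1 (series, joined only at node 2) = 82 + 52.6 = 134.6 Ω
  Rs3 = R4 + Rs2 (series, joined only at node 3) = 2700 + 134.6 = 2835 Ω
R_eq = 2.835 kΩ

Final answer: 2.835 kΩ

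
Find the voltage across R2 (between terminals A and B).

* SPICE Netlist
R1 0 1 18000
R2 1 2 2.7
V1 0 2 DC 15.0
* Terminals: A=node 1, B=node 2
R1 and R2 are in series across V1 (node 0 → node 1 → node 2), and the output A–B is taken across R2, so this is a voltage divider.
Series current: I = V1/(R1 + R2) = 15/(18000 + 2.7) = 15/18000 = 0.0008332 A
V_R2 = I × R2 = V1 × R2/(R1 + R2) = 15 × 2.7/18000 = 0.00225 V

Final answer: 0.00225 V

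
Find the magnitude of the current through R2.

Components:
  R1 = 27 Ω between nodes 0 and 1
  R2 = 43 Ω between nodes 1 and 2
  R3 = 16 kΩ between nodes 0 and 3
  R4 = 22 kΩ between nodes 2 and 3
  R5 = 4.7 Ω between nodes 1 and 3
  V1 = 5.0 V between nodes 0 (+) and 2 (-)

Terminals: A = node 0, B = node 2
Nodal analysis, taking node 2 as the 0 V reference.
Source V1 fixes V_0 = 5 V.
KCL at each unknown node (sum of currents leaving = 0; resistances in Ω):
  Node 1: (V_1 - 5)/27 + (V_1 - 0)/43 + (V_1 - V_3)/4.7 = 0
  Node 3: (V_3 - 5)/16000 + (V_3 - 0)/22000 + (V_3 - V_1)/4.7 = 0
Collecting terms (coefficients in siemens):
  0.2731·V_1 - 0.2128·V_3 = 0.1852
  0.2129·V_3 - 0.2128·V_1 = 0.0003125
Determinant D = (0.2731)(0.2129) - (-0.2128)(-0.2128) = 0.01286
V_1 = [(0.1852)(0.2129) - (-0.2128)(0.0003125)]/D = 3.071 V
V_3 = [(0.2731)(0.0003125) - (0.1852)(-0.2128)]/D = 3.071 V
I_R2 = (V_1 - V_2)/R2 = (3.071 - 0)/43 = 0.07142 A
|I_R2| = 0.07142 A

Final answer: |I_R2| = 0.07142 A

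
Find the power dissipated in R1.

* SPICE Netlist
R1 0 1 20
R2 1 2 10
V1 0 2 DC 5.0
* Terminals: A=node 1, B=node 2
Nodal analysis, taking node 2 as the 0 V reference.
Source V1 fixes V_0 = 5 V.
KCL at each unknown node (sum of currents leaving = 0; resistances in Ω):
  Node 1: (V_1 - 5)/20 + (V_1 - 0)/10 = 0
Collecting terms: 0.15 × V_1 = 0.25  =>  V_1 = 1.667 V
I_R1 = (V_0 - V_1)/R1 = (5 - 1.667)/20 = 0.1667 A
P_R1 = I_R1² × R1 = (0.1667)² × 20 = 0.5556 W

Final answer: 0.5556 W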